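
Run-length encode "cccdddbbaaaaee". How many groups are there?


Input: cccdddbbaaaaee
Scanning for consecutive runs:
  Group 1: 'c' x 3 (positions 0-2)
  Group 2: 'd' x 3 (positions 3-5)
  Group 3: 'b' x 2 (positions 6-7)
  Group 4: 'a' x 4 (positions 8-11)
  Group 5: 'e' x 2 (positions 12-13)
Total groups: 5

5


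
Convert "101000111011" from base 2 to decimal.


Input: "101000111011" in base 2
Positional expansion:
  Digit '1' (value 1) x 2^11 = 2048
  Digit '0' (value 0) x 2^10 = 0
  Digit '1' (value 1) x 2^9 = 512
  Digit '0' (value 0) x 2^8 = 0
  Digit '0' (value 0) x 2^7 = 0
  Digit '0' (value 0) x 2^6 = 0
  Digit '1' (value 1) x 2^5 = 32
  Digit '1' (value 1) x 2^4 = 16
  Digit '1' (value 1) x 2^3 = 8
  Digit '0' (value 0) x 2^2 = 0
  Digit '1' (value 1) x 2^1 = 2
  Digit '1' (value 1) x 2^0 = 1
Sum = 2619

2619


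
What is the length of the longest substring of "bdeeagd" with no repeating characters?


Input: "bdeeagd"
Sliding window (track last position of each char):
  Position 0 ('b'): window [0,0] length 1 -- new best
  Position 1 ('d'): window [0,1] length 2 -- new best
  Position 2 ('e'): window [0,2] length 3 -- new best
  Position 3 ('e'): repeat (last at 2), move window start to 3
  Position 3 ('e'): window [3,3] length 1
  Position 4 ('a'): window [3,4] length 2
  Position 5 ('g'): window [3,5] length 3
  Position 6 ('d'): window [3,6] length 4 -- new best
Longest substring with no repeats: "eagd" with length 4

4


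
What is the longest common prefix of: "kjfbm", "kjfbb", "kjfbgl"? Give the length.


Words: kjfbm, kjfbb, kjfbgl
  Position 0: all 'k' => match
  Position 1: all 'j' => match
  Position 2: all 'f' => match
  Position 3: all 'b' => match
  Position 4: ('m', 'b', 'g') => mismatch, stop
LCP = "kjfb" (length 4)

4


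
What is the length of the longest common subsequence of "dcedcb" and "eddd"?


LCS of "dcedcb" and "eddd"
DP table:
           e    d    d    d
      0    0    0    0    0
  d   0    0    1    1    1
  c   0    0    1    1    1
  e   0    1    1    1    1
  d   0    1    2    2    2
  c   0    1    2    2    2
  b   0    1    2    2    2
LCS length = dp[6][4] = 2

2


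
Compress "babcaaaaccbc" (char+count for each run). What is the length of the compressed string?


Input: babcaaaaccbc
Runs:
  'b' x 1 => "b1"
  'a' x 1 => "a1"
  'b' x 1 => "b1"
  'c' x 1 => "c1"
  'a' x 4 => "a4"
  'c' x 2 => "c2"
  'b' x 1 => "b1"
  'c' x 1 => "c1"
Compressed: "b1a1b1c1a4c2b1c1"
Compressed length: 16

16


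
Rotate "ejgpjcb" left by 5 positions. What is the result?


Input: "ejgpjcb", rotate left by 5
First 5 characters: "ejgpj"
Remaining characters: "cb"
Concatenate remaining + first: "cb" + "ejgpj" = "cbejgpj"

cbejgpj


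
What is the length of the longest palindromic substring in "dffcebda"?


Input: "dffcebda"
Checking substrings for palindromes:
  [1:3] "ff" (len 2) => palindrome
Longest palindromic substring: "ff" with length 2

2


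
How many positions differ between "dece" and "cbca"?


Comparing "dece" and "cbca" position by position:
  Position 0: 'd' vs 'c' => DIFFER
  Position 1: 'e' vs 'b' => DIFFER
  Position 2: 'c' vs 'c' => same
  Position 3: 'e' vs 'a' => DIFFER
Positions that differ: 3

3


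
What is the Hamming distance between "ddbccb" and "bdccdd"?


Comparing "ddbccb" and "bdccdd" position by position:
  Position 0: 'd' vs 'b' => differ
  Position 1: 'd' vs 'd' => same
  Position 2: 'b' vs 'c' => differ
  Position 3: 'c' vs 'c' => same
  Position 4: 'c' vs 'd' => differ
  Position 5: 'b' vs 'd' => differ
Total differences (Hamming distance): 4

4


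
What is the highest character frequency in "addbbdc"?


Input: addbbdc
Character counts:
  'a': 1
  'b': 2
  'c': 1
  'd': 3
Maximum frequency: 3

3


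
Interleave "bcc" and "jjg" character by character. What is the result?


Interleaving "bcc" and "jjg":
  Position 0: 'b' from first, 'j' from second => "bj"
  Position 1: 'c' from first, 'j' from second => "cj"
  Position 2: 'c' from first, 'g' from second => "cg"
Result: bjcjcg

bjcjcg


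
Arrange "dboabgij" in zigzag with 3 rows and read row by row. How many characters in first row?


Zigzag "dboabgij" into 3 rows:
Placing characters:
  'd' => row 0
  'b' => row 1
  'o' => row 2
  'a' => row 1
  'b' => row 0
  'g' => row 1
  'i' => row 2
  'j' => row 1
Rows:
  Row 0: "db"
  Row 1: "bagj"
  Row 2: "oi"
First row length: 2

2


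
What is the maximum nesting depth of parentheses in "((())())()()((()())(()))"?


Input: "((())())()()((()())(()))"
Tracking depth:
  Position 0 '(': depth becomes 1
  Position 1 '(': depth becomes 2
  Position 2 '(': depth becomes 3
  Position 3 ')': depth becomes 2
  Position 4 ')': depth becomes 1
  Position 5 '(': depth becomes 2
  Position 6 ')': depth becomes 1
  Position 7 ')': depth becomes 0
  Position 8 '(': depth becomes 1
  Position 9 ')': depth becomes 0
  Position 10 '(': depth becomes 1
  Position 11 ')': depth becomes 0
  Position 12 '(': depth becomes 1
  Position 13 '(': depth becomes 2
  Position 14 '(': depth becomes 3
  Position 15 ')': depth becomes 2
  Position 16 '(': depth becomes 3
  Position 17 ')': depth becomes 2
  Position 18 ')': depth becomes 1
  Position 19 '(': depth becomes 2
  Position 20 '(': depth becomes 3
  Position 21 ')': depth becomes 2
  Position 22 ')': depth becomes 1
  Position 23 ')': depth becomes 0
Maximum depth reached: 3

3


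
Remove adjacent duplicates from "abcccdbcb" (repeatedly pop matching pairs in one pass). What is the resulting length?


Input: abcccdbcb
Stack-based adjacent duplicate removal:
  Read 'a': push. Stack: a
  Read 'b': push. Stack: ab
  Read 'c': push. Stack: abc
  Read 'c': matches stack top 'c' => pop. Stack: ab
  Read 'c': push. Stack: abc
  Read 'd': push. Stack: abcd
  Read 'b': push. Stack: abcdb
  Read 'c': push. Stack: abcdbc
  Read 'b': push. Stack: abcdbcb
Final stack: "abcdbcb" (length 7)

7


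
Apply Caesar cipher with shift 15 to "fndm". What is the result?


Caesar cipher: shift "fndm" by 15
  'f' (pos 5) + 15 = pos 20 = 'u'
  'n' (pos 13) + 15 = pos 2 = 'c'
  'd' (pos 3) + 15 = pos 18 = 's'
  'm' (pos 12) + 15 = pos 1 = 'b'
Result: ucsb

ucsb


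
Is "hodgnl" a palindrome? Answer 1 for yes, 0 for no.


Input: hodgnl
Reversed: lngdoh
  Compare pos 0 ('h') with pos 5 ('l'): MISMATCH
  Compare pos 1 ('o') with pos 4 ('n'): MISMATCH
  Compare pos 2 ('d') with pos 3 ('g'): MISMATCH
Result: not a palindrome

0


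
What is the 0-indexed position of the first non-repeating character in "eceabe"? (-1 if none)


Input: eceabe
Character frequencies:
  'a': 1
  'b': 1
  'c': 1
  'e': 3
Scanning left to right for freq == 1:
  Position 0 ('e'): freq=3, skip
  Position 1 ('c'): unique! => answer = 1

1


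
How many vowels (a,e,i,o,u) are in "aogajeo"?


Input: aogajeo
Checking each character:
  'a' at position 0: vowel (running total: 1)
  'o' at position 1: vowel (running total: 2)
  'g' at position 2: consonant
  'a' at position 3: vowel (running total: 3)
  'j' at position 4: consonant
  'e' at position 5: vowel (running total: 4)
  'o' at position 6: vowel (running total: 5)
Total vowels: 5

5


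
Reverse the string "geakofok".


Input: geakofok
Reading characters right to left:
  Position 7: 'k'
  Position 6: 'o'
  Position 5: 'f'
  Position 4: 'o'
  Position 3: 'k'
  Position 2: 'a'
  Position 1: 'e'
  Position 0: 'g'
Reversed: kofokaeg

kofokaeg


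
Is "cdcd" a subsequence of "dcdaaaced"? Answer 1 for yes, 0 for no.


Check if "cdcd" is a subsequence of "dcdaaaced"
Greedy scan:
  Position 0 ('d'): no match needed
  Position 1 ('c'): matches sub[0] = 'c'
  Position 2 ('d'): matches sub[1] = 'd'
  Position 3 ('a'): no match needed
  Position 4 ('a'): no match needed
  Position 5 ('a'): no match needed
  Position 6 ('c'): matches sub[2] = 'c'
  Position 7 ('e'): no match needed
  Position 8 ('d'): matches sub[3] = 'd'
All 4 characters matched => is a subsequence

1


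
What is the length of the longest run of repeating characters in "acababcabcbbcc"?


Input: "acababcabcbbcc"
Scanning for longest run:
  Position 1 ('c'): new char, reset run to 1
  Position 2 ('a'): new char, reset run to 1
  Position 3 ('b'): new char, reset run to 1
  Position 4 ('a'): new char, reset run to 1
  Position 5 ('b'): new char, reset run to 1
  Position 6 ('c'): new char, reset run to 1
  Position 7 ('a'): new char, reset run to 1
  Position 8 ('b'): new char, reset run to 1
  Position 9 ('c'): new char, reset run to 1
  Position 10 ('b'): new char, reset run to 1
  Position 11 ('b'): continues run of 'b', length=2
  Position 12 ('c'): new char, reset run to 1
  Position 13 ('c'): continues run of 'c', length=2
Longest run: 'b' with length 2

2


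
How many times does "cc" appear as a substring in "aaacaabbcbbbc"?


Searching for "cc" in "aaacaabbcbbbc"
Scanning each position:
  Position 0: "aa" => no
  Position 1: "aa" => no
  Position 2: "ac" => no
  Position 3: "ca" => no
  Position 4: "aa" => no
  Position 5: "ab" => no
  Position 6: "bb" => no
  Position 7: "bc" => no
  Position 8: "cb" => no
  Position 9: "bb" => no
  Position 10: "bb" => no
  Position 11: "bc" => no
Total occurrences: 0

0


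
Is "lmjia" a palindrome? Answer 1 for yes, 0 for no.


Input: lmjia
Reversed: aijml
  Compare pos 0 ('l') with pos 4 ('a'): MISMATCH
  Compare pos 1 ('m') with pos 3 ('i'): MISMATCH
Result: not a palindrome

0


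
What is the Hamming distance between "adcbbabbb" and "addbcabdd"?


Comparing "adcbbabbb" and "addbcabdd" position by position:
  Position 0: 'a' vs 'a' => same
  Position 1: 'd' vs 'd' => same
  Position 2: 'c' vs 'd' => differ
  Position 3: 'b' vs 'b' => same
  Position 4: 'b' vs 'c' => differ
  Position 5: 'a' vs 'a' => same
  Position 6: 'b' vs 'b' => same
  Position 7: 'b' vs 'd' => differ
  Position 8: 'b' vs 'd' => differ
Total differences (Hamming distance): 4

4


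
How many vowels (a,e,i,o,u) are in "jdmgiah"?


Input: jdmgiah
Checking each character:
  'j' at position 0: consonant
  'd' at position 1: consonant
  'm' at position 2: consonant
  'g' at position 3: consonant
  'i' at position 4: vowel (running total: 1)
  'a' at position 5: vowel (running total: 2)
  'h' at position 6: consonant
Total vowels: 2

2


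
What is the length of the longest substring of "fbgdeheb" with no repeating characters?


Input: "fbgdeheb"
Sliding window (track last position of each char):
  Position 0 ('f'): window [0,0] length 1 -- new best
  Position 1 ('b'): window [0,1] length 2 -- new best
  Position 2 ('g'): window [0,2] length 3 -- new best
  Position 3 ('d'): window [0,3] length 4 -- new best
  Position 4 ('e'): window [0,4] length 5 -- new best
  Position 5 ('h'): window [0,5] length 6 -- new best
  Position 6 ('e'): repeat (last at 4), move window start to 5
  Position 6 ('e'): window [5,6] length 2
  Position 7 ('b'): window [5,7] length 3
Longest substring with no repeats: "fbgdeh" with length 6

6


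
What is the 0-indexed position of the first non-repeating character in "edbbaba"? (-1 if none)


Input: edbbaba
Character frequencies:
  'a': 2
  'b': 3
  'd': 1
  'e': 1
Scanning left to right for freq == 1:
  Position 0 ('e'): unique! => answer = 0

0


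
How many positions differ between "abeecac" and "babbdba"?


Comparing "abeecac" and "babbdba" position by position:
  Position 0: 'a' vs 'b' => DIFFER
  Position 1: 'b' vs 'a' => DIFFER
  Position 2: 'e' vs 'b' => DIFFER
  Position 3: 'e' vs 'b' => DIFFER
  Position 4: 'c' vs 'd' => DIFFER
  Position 5: 'a' vs 'b' => DIFFER
  Position 6: 'c' vs 'a' => DIFFER
Positions that differ: 7

7


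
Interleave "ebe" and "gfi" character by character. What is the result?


Interleaving "ebe" and "gfi":
  Position 0: 'e' from first, 'g' from second => "eg"
  Position 1: 'b' from first, 'f' from second => "bf"
  Position 2: 'e' from first, 'i' from second => "ei"
Result: egbfei

egbfei


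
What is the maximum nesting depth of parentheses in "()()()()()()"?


Input: "()()()()()()"
Tracking depth:
  Position 0 '(': depth becomes 1
  Position 1 ')': depth becomes 0
  Position 2 '(': depth becomes 1
  Position 3 ')': depth becomes 0
  Position 4 '(': depth becomes 1
  Position 5 ')': depth becomes 0
  Position 6 '(': depth becomes 1
  Position 7 ')': depth becomes 0
  Position 8 '(': depth becomes 1
  Position 9 ')': depth becomes 0
  Position 10 '(': depth becomes 1
  Position 11 ')': depth becomes 0
Maximum depth reached: 1

1


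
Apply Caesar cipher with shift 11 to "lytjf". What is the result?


Caesar cipher: shift "lytjf" by 11
  'l' (pos 11) + 11 = pos 22 = 'w'
  'y' (pos 24) + 11 = pos 9 = 'j'
  't' (pos 19) + 11 = pos 4 = 'e'
  'j' (pos 9) + 11 = pos 20 = 'u'
  'f' (pos 5) + 11 = pos 16 = 'q'
Result: wjeuq

wjeuq


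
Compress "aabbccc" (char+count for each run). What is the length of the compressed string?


Input: aabbccc
Runs:
  'a' x 2 => "a2"
  'b' x 2 => "b2"
  'c' x 3 => "c3"
Compressed: "a2b2c3"
Compressed length: 6

6


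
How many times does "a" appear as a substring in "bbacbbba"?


Searching for "a" in "bbacbbba"
Scanning each position:
  Position 0: "b" => no
  Position 1: "b" => no
  Position 2: "a" => MATCH
  Position 3: "c" => no
  Position 4: "b" => no
  Position 5: "b" => no
  Position 6: "b" => no
  Position 7: "a" => MATCH
Total occurrences: 2

2


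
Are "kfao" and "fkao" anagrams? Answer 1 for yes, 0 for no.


Strings: "kfao", "fkao"
Sorted first:  afko
Sorted second: afko
Sorted forms match => anagrams

1


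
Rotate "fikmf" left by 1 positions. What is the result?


Input: "fikmf", rotate left by 1
First 1 characters: "f"
Remaining characters: "ikmf"
Concatenate remaining + first: "ikmf" + "f" = "ikmff"

ikmff


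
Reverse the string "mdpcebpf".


Input: mdpcebpf
Reading characters right to left:
  Position 7: 'f'
  Position 6: 'p'
  Position 5: 'b'
  Position 4: 'e'
  Position 3: 'c'
  Position 2: 'p'
  Position 1: 'd'
  Position 0: 'm'
Reversed: fpbecpdm

fpbecpdm


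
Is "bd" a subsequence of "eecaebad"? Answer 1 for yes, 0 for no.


Check if "bd" is a subsequence of "eecaebad"
Greedy scan:
  Position 0 ('e'): no match needed
  Position 1 ('e'): no match needed
  Position 2 ('c'): no match needed
  Position 3 ('a'): no match needed
  Position 4 ('e'): no match needed
  Position 5 ('b'): matches sub[0] = 'b'
  Position 6 ('a'): no match needed
  Position 7 ('d'): matches sub[1] = 'd'
All 2 characters matched => is a subsequence

1


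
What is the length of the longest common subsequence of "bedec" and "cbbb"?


LCS of "bedec" and "cbbb"
DP table:
           c    b    b    b
      0    0    0    0    0
  b   0    0    1    1    1
  e   0    0    1    1    1
  d   0    0    1    1    1
  e   0    0    1    1    1
  c   0    1    1    1    1
LCS length = dp[5][4] = 1

1


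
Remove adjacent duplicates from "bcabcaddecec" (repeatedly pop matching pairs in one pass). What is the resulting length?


Input: bcabcaddecec
Stack-based adjacent duplicate removal:
  Read 'b': push. Stack: b
  Read 'c': push. Stack: bc
  Read 'a': push. Stack: bca
  Read 'b': push. Stack: bcab
  Read 'c': push. Stack: bcabc
  Read 'a': push. Stack: bcabca
  Read 'd': push. Stack: bcabcad
  Read 'd': matches stack top 'd' => pop. Stack: bcabca
  Read 'e': push. Stack: bcabcae
  Read 'c': push. Stack: bcabcaec
  Read 'e': push. Stack: bcabcaece
  Read 'c': push. Stack: bcabcaecec
Final stack: "bcabcaecec" (length 10)

10


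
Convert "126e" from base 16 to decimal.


Input: "126e" in base 16
Positional expansion:
  Digit '1' (value 1) x 16^3 = 4096
  Digit '2' (value 2) x 16^2 = 512
  Digit '6' (value 6) x 16^1 = 96
  Digit 'e' (value 14) x 16^0 = 14
Sum = 4718

4718


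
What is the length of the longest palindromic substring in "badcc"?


Input: "badcc"
Checking substrings for palindromes:
  [3:5] "cc" (len 2) => palindrome
Longest palindromic substring: "cc" with length 2

2


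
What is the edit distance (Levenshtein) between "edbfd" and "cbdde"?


Computing edit distance: "edbfd" -> "cbdde"
DP table:
           c    b    d    d    e
      0    1    2    3    4    5
  e   1    1    2    3    4    4
  d   2    2    2    2    3    4
  b   3    3    2    3    3    4
  f   4    4    3    3    4    4
  d   5    5    4    3    3    4
Edit distance = dp[5][5] = 4

4


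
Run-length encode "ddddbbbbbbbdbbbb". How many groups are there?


Input: ddddbbbbbbbdbbbb
Scanning for consecutive runs:
  Group 1: 'd' x 4 (positions 0-3)
  Group 2: 'b' x 7 (positions 4-10)
  Group 3: 'd' x 1 (positions 11-11)
  Group 4: 'b' x 4 (positions 12-15)
Total groups: 4

4


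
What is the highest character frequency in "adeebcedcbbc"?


Input: adeebcedcbbc
Character counts:
  'a': 1
  'b': 3
  'c': 3
  'd': 2
  'e': 3
Maximum frequency: 3

3


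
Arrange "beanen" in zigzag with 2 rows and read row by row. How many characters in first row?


Zigzag "beanen" into 2 rows:
Placing characters:
  'b' => row 0
  'e' => row 1
  'a' => row 0
  'n' => row 1
  'e' => row 0
  'n' => row 1
Rows:
  Row 0: "bae"
  Row 1: "enn"
First row length: 3

3


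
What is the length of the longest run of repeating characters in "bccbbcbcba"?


Input: "bccbbcbcba"
Scanning for longest run:
  Position 1 ('c'): new char, reset run to 1
  Position 2 ('c'): continues run of 'c', length=2
  Position 3 ('b'): new char, reset run to 1
  Position 4 ('b'): continues run of 'b', length=2
  Position 5 ('c'): new char, reset run to 1
  Position 6 ('b'): new char, reset run to 1
  Position 7 ('c'): new char, reset run to 1
  Position 8 ('b'): new char, reset run to 1
  Position 9 ('a'): new char, reset run to 1
Longest run: 'c' with length 2

2


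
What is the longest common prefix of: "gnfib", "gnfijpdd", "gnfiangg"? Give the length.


Words: gnfib, gnfijpdd, gnfiangg
  Position 0: all 'g' => match
  Position 1: all 'n' => match
  Position 2: all 'f' => match
  Position 3: all 'i' => match
  Position 4: ('b', 'j', 'a') => mismatch, stop
LCP = "gnfi" (length 4)

4


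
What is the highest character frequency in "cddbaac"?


Input: cddbaac
Character counts:
  'a': 2
  'b': 1
  'c': 2
  'd': 2
Maximum frequency: 2

2


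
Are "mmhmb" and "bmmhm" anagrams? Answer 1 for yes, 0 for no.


Strings: "mmhmb", "bmmhm"
Sorted first:  bhmmm
Sorted second: bhmmm
Sorted forms match => anagrams

1


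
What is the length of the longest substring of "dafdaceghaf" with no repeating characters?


Input: "dafdaceghaf"
Sliding window (track last position of each char):
  Position 0 ('d'): window [0,0] length 1 -- new best
  Position 1 ('a'): window [0,1] length 2 -- new best
  Position 2 ('f'): window [0,2] length 3 -- new best
  Position 3 ('d'): repeat (last at 0), move window start to 1
  Position 3 ('d'): window [1,3] length 3
  Position 4 ('a'): repeat (last at 1), move window start to 2
  Position 4 ('a'): window [2,4] length 3
  Position 5 ('c'): window [2,5] length 4 -- new best
  Position 6 ('e'): window [2,6] length 5 -- new best
  Position 7 ('g'): window [2,7] length 6 -- new best
  Position 8 ('h'): window [2,8] length 7 -- new best
  Position 9 ('a'): repeat (last at 4), move window start to 5
  Position 9 ('a'): window [5,9] length 5
  Position 10 ('f'): window [5,10] length 6
Longest substring with no repeats: "fdacegh" with length 7

7


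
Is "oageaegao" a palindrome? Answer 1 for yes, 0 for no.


Input: oageaegao
Reversed: oageaegao
  Compare pos 0 ('o') with pos 8 ('o'): match
  Compare pos 1 ('a') with pos 7 ('a'): match
  Compare pos 2 ('g') with pos 6 ('g'): match
  Compare pos 3 ('e') with pos 5 ('e'): match
Result: palindrome

1


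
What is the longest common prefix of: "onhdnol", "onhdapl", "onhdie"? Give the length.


Words: onhdnol, onhdapl, onhdie
  Position 0: all 'o' => match
  Position 1: all 'n' => match
  Position 2: all 'h' => match
  Position 3: all 'd' => match
  Position 4: ('n', 'a', 'i') => mismatch, stop
LCP = "onhd" (length 4)

4


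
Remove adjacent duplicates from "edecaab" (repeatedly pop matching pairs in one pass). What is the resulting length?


Input: edecaab
Stack-based adjacent duplicate removal:
  Read 'e': push. Stack: e
  Read 'd': push. Stack: ed
  Read 'e': push. Stack: ede
  Read 'c': push. Stack: edec
  Read 'a': push. Stack: edeca
  Read 'a': matches stack top 'a' => pop. Stack: edec
  Read 'b': push. Stack: edecb
Final stack: "edecb" (length 5)

5


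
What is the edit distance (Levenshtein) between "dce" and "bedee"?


Computing edit distance: "dce" -> "bedee"
DP table:
           b    e    d    e    e
      0    1    2    3    4    5
  d   1    1    2    2    3    4
  c   2    2    2    3    3    4
  e   3    3    2    3    3    3
Edit distance = dp[3][5] = 3

3


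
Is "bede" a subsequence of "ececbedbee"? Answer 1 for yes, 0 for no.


Check if "bede" is a subsequence of "ececbedbee"
Greedy scan:
  Position 0 ('e'): no match needed
  Position 1 ('c'): no match needed
  Position 2 ('e'): no match needed
  Position 3 ('c'): no match needed
  Position 4 ('b'): matches sub[0] = 'b'
  Position 5 ('e'): matches sub[1] = 'e'
  Position 6 ('d'): matches sub[2] = 'd'
  Position 7 ('b'): no match needed
  Position 8 ('e'): matches sub[3] = 'e'
  Position 9 ('e'): no match needed
All 4 characters matched => is a subsequence

1


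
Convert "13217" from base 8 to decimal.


Input: "13217" in base 8
Positional expansion:
  Digit '1' (value 1) x 8^4 = 4096
  Digit '3' (value 3) x 8^3 = 1536
  Digit '2' (value 2) x 8^2 = 128
  Digit '1' (value 1) x 8^1 = 8
  Digit '7' (value 7) x 8^0 = 7
Sum = 5775

5775


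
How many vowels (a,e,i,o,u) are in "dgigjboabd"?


Input: dgigjboabd
Checking each character:
  'd' at position 0: consonant
  'g' at position 1: consonant
  'i' at position 2: vowel (running total: 1)
  'g' at position 3: consonant
  'j' at position 4: consonant
  'b' at position 5: consonant
  'o' at position 6: vowel (running total: 2)
  'a' at position 7: vowel (running total: 3)
  'b' at position 8: consonant
  'd' at position 9: consonant
Total vowels: 3

3


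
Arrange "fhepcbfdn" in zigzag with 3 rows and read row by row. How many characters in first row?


Zigzag "fhepcbfdn" into 3 rows:
Placing characters:
  'f' => row 0
  'h' => row 1
  'e' => row 2
  'p' => row 1
  'c' => row 0
  'b' => row 1
  'f' => row 2
  'd' => row 1
  'n' => row 0
Rows:
  Row 0: "fcn"
  Row 1: "hpbd"
  Row 2: "ef"
First row length: 3

3


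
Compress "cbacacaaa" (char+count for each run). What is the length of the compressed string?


Input: cbacacaaa
Runs:
  'c' x 1 => "c1"
  'b' x 1 => "b1"
  'a' x 1 => "a1"
  'c' x 1 => "c1"
  'a' x 1 => "a1"
  'c' x 1 => "c1"
  'a' x 3 => "a3"
Compressed: "c1b1a1c1a1c1a3"
Compressed length: 14

14


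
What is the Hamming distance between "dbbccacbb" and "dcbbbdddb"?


Comparing "dbbccacbb" and "dcbbbdddb" position by position:
  Position 0: 'd' vs 'd' => same
  Position 1: 'b' vs 'c' => differ
  Position 2: 'b' vs 'b' => same
  Position 3: 'c' vs 'b' => differ
  Position 4: 'c' vs 'b' => differ
  Position 5: 'a' vs 'd' => differ
  Position 6: 'c' vs 'd' => differ
  Position 7: 'b' vs 'd' => differ
  Position 8: 'b' vs 'b' => same
Total differences (Hamming distance): 6

6


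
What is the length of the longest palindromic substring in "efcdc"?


Input: "efcdc"
Checking substrings for palindromes:
  [2:5] "cdc" (len 3) => palindrome
Longest palindromic substring: "cdc" with length 3

3


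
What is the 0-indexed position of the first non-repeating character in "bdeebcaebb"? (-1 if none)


Input: bdeebcaebb
Character frequencies:
  'a': 1
  'b': 4
  'c': 1
  'd': 1
  'e': 3
Scanning left to right for freq == 1:
  Position 0 ('b'): freq=4, skip
  Position 1 ('d'): unique! => answer = 1

1


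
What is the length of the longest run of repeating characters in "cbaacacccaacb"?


Input: "cbaacacccaacb"
Scanning for longest run:
  Position 1 ('b'): new char, reset run to 1
  Position 2 ('a'): new char, reset run to 1
  Position 3 ('a'): continues run of 'a', length=2
  Position 4 ('c'): new char, reset run to 1
  Position 5 ('a'): new char, reset run to 1
  Position 6 ('c'): new char, reset run to 1
  Position 7 ('c'): continues run of 'c', length=2
  Position 8 ('c'): continues run of 'c', length=3
  Position 9 ('a'): new char, reset run to 1
  Position 10 ('a'): continues run of 'a', length=2
  Position 11 ('c'): new char, reset run to 1
  Position 12 ('b'): new char, reset run to 1
Longest run: 'c' with length 3

3


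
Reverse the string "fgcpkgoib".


Input: fgcpkgoib
Reading characters right to left:
  Position 8: 'b'
  Position 7: 'i'
  Position 6: 'o'
  Position 5: 'g'
  Position 4: 'k'
  Position 3: 'p'
  Position 2: 'c'
  Position 1: 'g'
  Position 0: 'f'
Reversed: biogkpcgf

biogkpcgf


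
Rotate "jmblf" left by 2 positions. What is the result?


Input: "jmblf", rotate left by 2
First 2 characters: "jm"
Remaining characters: "blf"
Concatenate remaining + first: "blf" + "jm" = "blfjm"

blfjm


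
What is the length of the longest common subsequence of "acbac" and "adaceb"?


LCS of "acbac" and "adaceb"
DP table:
           a    d    a    c    e    b
      0    0    0    0    0    0    0
  a   0    1    1    1    1    1    1
  c   0    1    1    1    2    2    2
  b   0    1    1    1    2    2    3
  a   0    1    1    2    2    2    3
  c   0    1    1    2    3    3    3
LCS length = dp[5][6] = 3

3


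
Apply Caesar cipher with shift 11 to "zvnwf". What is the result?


Caesar cipher: shift "zvnwf" by 11
  'z' (pos 25) + 11 = pos 10 = 'k'
  'v' (pos 21) + 11 = pos 6 = 'g'
  'n' (pos 13) + 11 = pos 24 = 'y'
  'w' (pos 22) + 11 = pos 7 = 'h'
  'f' (pos 5) + 11 = pos 16 = 'q'
Result: kgyhq

kgyhq


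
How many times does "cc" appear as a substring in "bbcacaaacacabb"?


Searching for "cc" in "bbcacaaacacabb"
Scanning each position:
  Position 0: "bb" => no
  Position 1: "bc" => no
  Position 2: "ca" => no
  Position 3: "ac" => no
  Position 4: "ca" => no
  Position 5: "aa" => no
  Position 6: "aa" => no
  Position 7: "ac" => no
  Position 8: "ca" => no
  Position 9: "ac" => no
  Position 10: "ca" => no
  Position 11: "ab" => no
  Position 12: "bb" => no
Total occurrences: 0

0


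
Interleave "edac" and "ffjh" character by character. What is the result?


Interleaving "edac" and "ffjh":
  Position 0: 'e' from first, 'f' from second => "ef"
  Position 1: 'd' from first, 'f' from second => "df"
  Position 2: 'a' from first, 'j' from second => "aj"
  Position 3: 'c' from first, 'h' from second => "ch"
Result: efdfajch

efdfajch


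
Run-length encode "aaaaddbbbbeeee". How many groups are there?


Input: aaaaddbbbbeeee
Scanning for consecutive runs:
  Group 1: 'a' x 4 (positions 0-3)
  Group 2: 'd' x 2 (positions 4-5)
  Group 3: 'b' x 4 (positions 6-9)
  Group 4: 'e' x 4 (positions 10-13)
Total groups: 4

4


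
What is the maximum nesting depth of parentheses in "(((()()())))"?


Input: "(((()()())))"
Tracking depth:
  Position 0 '(': depth becomes 1
  Position 1 '(': depth becomes 2
  Position 2 '(': depth becomes 3
  Position 3 '(': depth becomes 4
  Position 4 ')': depth becomes 3
  Position 5 '(': depth becomes 4
  Position 6 ')': depth becomes 3
  Position 7 '(': depth becomes 4
  Position 8 ')': depth becomes 3
  Position 9 ')': depth becomes 2
  Position 10 ')': depth becomes 1
  Position 11 ')': depth becomes 0
Maximum depth reached: 4

4


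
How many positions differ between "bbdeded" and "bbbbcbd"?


Comparing "bbdeded" and "bbbbcbd" position by position:
  Position 0: 'b' vs 'b' => same
  Position 1: 'b' vs 'b' => same
  Position 2: 'd' vs 'b' => DIFFER
  Position 3: 'e' vs 'b' => DIFFER
  Position 4: 'd' vs 'c' => DIFFER
  Position 5: 'e' vs 'b' => DIFFER
  Position 6: 'd' vs 'd' => same
Positions that differ: 4

4


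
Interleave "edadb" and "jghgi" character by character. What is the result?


Interleaving "edadb" and "jghgi":
  Position 0: 'e' from first, 'j' from second => "ej"
  Position 1: 'd' from first, 'g' from second => "dg"
  Position 2: 'a' from first, 'h' from second => "ah"
  Position 3: 'd' from first, 'g' from second => "dg"
  Position 4: 'b' from first, 'i' from second => "bi"
Result: ejdgahdgbi

ejdgahdgbi


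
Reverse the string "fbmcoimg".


Input: fbmcoimg
Reading characters right to left:
  Position 7: 'g'
  Position 6: 'm'
  Position 5: 'i'
  Position 4: 'o'
  Position 3: 'c'
  Position 2: 'm'
  Position 1: 'b'
  Position 0: 'f'
Reversed: gmiocmbf

gmiocmbf


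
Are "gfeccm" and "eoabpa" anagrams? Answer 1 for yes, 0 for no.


Strings: "gfeccm", "eoabpa"
Sorted first:  ccefgm
Sorted second: aabeop
Differ at position 0: 'c' vs 'a' => not anagrams

0


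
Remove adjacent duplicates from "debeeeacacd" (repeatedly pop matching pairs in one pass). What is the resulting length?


Input: debeeeacacd
Stack-based adjacent duplicate removal:
  Read 'd': push. Stack: d
  Read 'e': push. Stack: de
  Read 'b': push. Stack: deb
  Read 'e': push. Stack: debe
  Read 'e': matches stack top 'e' => pop. Stack: deb
  Read 'e': push. Stack: debe
  Read 'a': push. Stack: debea
  Read 'c': push. Stack: debeac
  Read 'a': push. Stack: debeaca
  Read 'c': push. Stack: debeacac
  Read 'd': push. Stack: debeacacd
Final stack: "debeacacd" (length 9)

9


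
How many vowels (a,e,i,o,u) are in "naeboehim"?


Input: naeboehim
Checking each character:
  'n' at position 0: consonant
  'a' at position 1: vowel (running total: 1)
  'e' at position 2: vowel (running total: 2)
  'b' at position 3: consonant
  'o' at position 4: vowel (running total: 3)
  'e' at position 5: vowel (running total: 4)
  'h' at position 6: consonant
  'i' at position 7: vowel (running total: 5)
  'm' at position 8: consonant
Total vowels: 5

5


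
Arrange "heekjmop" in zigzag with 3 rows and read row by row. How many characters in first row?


Zigzag "heekjmop" into 3 rows:
Placing characters:
  'h' => row 0
  'e' => row 1
  'e' => row 2
  'k' => row 1
  'j' => row 0
  'm' => row 1
  'o' => row 2
  'p' => row 1
Rows:
  Row 0: "hj"
  Row 1: "ekmp"
  Row 2: "eo"
First row length: 2

2


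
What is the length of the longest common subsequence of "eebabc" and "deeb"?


LCS of "eebabc" and "deeb"
DP table:
           d    e    e    b
      0    0    0    0    0
  e   0    0    1    1    1
  e   0    0    1    2    2
  b   0    0    1    2    3
  a   0    0    1    2    3
  b   0    0    1    2    3
  c   0    0    1    2    3
LCS length = dp[6][4] = 3

3


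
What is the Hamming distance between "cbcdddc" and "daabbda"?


Comparing "cbcdddc" and "daabbda" position by position:
  Position 0: 'c' vs 'd' => differ
  Position 1: 'b' vs 'a' => differ
  Position 2: 'c' vs 'a' => differ
  Position 3: 'd' vs 'b' => differ
  Position 4: 'd' vs 'b' => differ
  Position 5: 'd' vs 'd' => same
  Position 6: 'c' vs 'a' => differ
Total differences (Hamming distance): 6

6


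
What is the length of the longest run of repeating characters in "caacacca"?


Input: "caacacca"
Scanning for longest run:
  Position 1 ('a'): new char, reset run to 1
  Position 2 ('a'): continues run of 'a', length=2
  Position 3 ('c'): new char, reset run to 1
  Position 4 ('a'): new char, reset run to 1
  Position 5 ('c'): new char, reset run to 1
  Position 6 ('c'): continues run of 'c', length=2
  Position 7 ('a'): new char, reset run to 1
Longest run: 'a' with length 2

2


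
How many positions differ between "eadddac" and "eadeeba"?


Comparing "eadddac" and "eadeeba" position by position:
  Position 0: 'e' vs 'e' => same
  Position 1: 'a' vs 'a' => same
  Position 2: 'd' vs 'd' => same
  Position 3: 'd' vs 'e' => DIFFER
  Position 4: 'd' vs 'e' => DIFFER
  Position 5: 'a' vs 'b' => DIFFER
  Position 6: 'c' vs 'a' => DIFFER
Positions that differ: 4

4


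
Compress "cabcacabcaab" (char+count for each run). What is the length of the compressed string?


Input: cabcacabcaab
Runs:
  'c' x 1 => "c1"
  'a' x 1 => "a1"
  'b' x 1 => "b1"
  'c' x 1 => "c1"
  'a' x 1 => "a1"
  'c' x 1 => "c1"
  'a' x 1 => "a1"
  'b' x 1 => "b1"
  'c' x 1 => "c1"
  'a' x 2 => "a2"
  'b' x 1 => "b1"
Compressed: "c1a1b1c1a1c1a1b1c1a2b1"
Compressed length: 22

22


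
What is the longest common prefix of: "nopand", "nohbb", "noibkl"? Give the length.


Words: nopand, nohbb, noibkl
  Position 0: all 'n' => match
  Position 1: all 'o' => match
  Position 2: ('p', 'h', 'i') => mismatch, stop
LCP = "no" (length 2)

2


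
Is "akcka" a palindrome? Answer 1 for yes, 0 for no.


Input: akcka
Reversed: akcka
  Compare pos 0 ('a') with pos 4 ('a'): match
  Compare pos 1 ('k') with pos 3 ('k'): match
Result: palindrome

1


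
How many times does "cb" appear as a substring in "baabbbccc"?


Searching for "cb" in "baabbbccc"
Scanning each position:
  Position 0: "ba" => no
  Position 1: "aa" => no
  Position 2: "ab" => no
  Position 3: "bb" => no
  Position 4: "bb" => no
  Position 5: "bc" => no
  Position 6: "cc" => no
  Position 7: "cc" => no
Total occurrences: 0

0


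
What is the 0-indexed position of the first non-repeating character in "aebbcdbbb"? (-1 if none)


Input: aebbcdbbb
Character frequencies:
  'a': 1
  'b': 5
  'c': 1
  'd': 1
  'e': 1
Scanning left to right for freq == 1:
  Position 0 ('a'): unique! => answer = 0

0


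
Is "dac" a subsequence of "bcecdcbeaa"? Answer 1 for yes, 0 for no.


Check if "dac" is a subsequence of "bcecdcbeaa"
Greedy scan:
  Position 0 ('b'): no match needed
  Position 1 ('c'): no match needed
  Position 2 ('e'): no match needed
  Position 3 ('c'): no match needed
  Position 4 ('d'): matches sub[0] = 'd'
  Position 5 ('c'): no match needed
  Position 6 ('b'): no match needed
  Position 7 ('e'): no match needed
  Position 8 ('a'): matches sub[1] = 'a'
  Position 9 ('a'): no match needed
Only matched 2/3 characters => not a subsequence

0


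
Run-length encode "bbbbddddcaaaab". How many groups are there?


Input: bbbbddddcaaaab
Scanning for consecutive runs:
  Group 1: 'b' x 4 (positions 0-3)
  Group 2: 'd' x 4 (positions 4-7)
  Group 3: 'c' x 1 (positions 8-8)
  Group 4: 'a' x 4 (positions 9-12)
  Group 5: 'b' x 1 (positions 13-13)
Total groups: 5

5


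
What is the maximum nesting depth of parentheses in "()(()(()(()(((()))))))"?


Input: "()(()(()(()(((()))))))"
Tracking depth:
  Position 0 '(': depth becomes 1
  Position 1 ')': depth becomes 0
  Position 2 '(': depth becomes 1
  Position 3 '(': depth becomes 2
  Position 4 ')': depth becomes 1
  Position 5 '(': depth becomes 2
  Position 6 '(': depth becomes 3
  Position 7 ')': depth becomes 2
  Position 8 '(': depth becomes 3
  Position 9 '(': depth becomes 4
  Position 10 ')': depth becomes 3
  Position 11 '(': depth becomes 4
  Position 12 '(': depth becomes 5
  Position 13 '(': depth becomes 6
  Position 14 '(': depth becomes 7
  Position 15 ')': depth becomes 6
  Position 16 ')': depth becomes 5
  Position 17 ')': depth becomes 4
  Position 18 ')': depth becomes 3
  Position 19 ')': depth becomes 2
  Position 20 ')': depth becomes 1
  Position 21 ')': depth becomes 0
Maximum depth reached: 7

7


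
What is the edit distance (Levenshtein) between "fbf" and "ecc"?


Computing edit distance: "fbf" -> "ecc"
DP table:
           e    c    c
      0    1    2    3
  f   1    1    2    3
  b   2    2    2    3
  f   3    3    3    3
Edit distance = dp[3][3] = 3

3


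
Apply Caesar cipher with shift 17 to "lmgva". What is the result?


Caesar cipher: shift "lmgva" by 17
  'l' (pos 11) + 17 = pos 2 = 'c'
  'm' (pos 12) + 17 = pos 3 = 'd'
  'g' (pos 6) + 17 = pos 23 = 'x'
  'v' (pos 21) + 17 = pos 12 = 'm'
  'a' (pos 0) + 17 = pos 17 = 'r'
Result: cdxmr

cdxmr


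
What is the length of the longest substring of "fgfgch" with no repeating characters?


Input: "fgfgch"
Sliding window (track last position of each char):
  Position 0 ('f'): window [0,0] length 1 -- new best
  Position 1 ('g'): window [0,1] length 2 -- new best
  Position 2 ('f'): repeat (last at 0), move window start to 1
  Position 2 ('f'): window [1,2] length 2
  Position 3 ('g'): repeat (last at 1), move window start to 2
  Position 3 ('g'): window [2,3] length 2
  Position 4 ('c'): window [2,4] length 3 -- new best
  Position 5 ('h'): window [2,5] length 4 -- new best
Longest substring with no repeats: "fgch" with length 4

4


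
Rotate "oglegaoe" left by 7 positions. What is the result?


Input: "oglegaoe", rotate left by 7
First 7 characters: "oglegao"
Remaining characters: "e"
Concatenate remaining + first: "e" + "oglegao" = "eoglegao"

eoglegao


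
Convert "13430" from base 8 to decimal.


Input: "13430" in base 8
Positional expansion:
  Digit '1' (value 1) x 8^4 = 4096
  Digit '3' (value 3) x 8^3 = 1536
  Digit '4' (value 4) x 8^2 = 256
  Digit '3' (value 3) x 8^1 = 24
  Digit '0' (value 0) x 8^0 = 0
Sum = 5912

5912


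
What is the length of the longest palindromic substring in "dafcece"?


Input: "dafcece"
Checking substrings for palindromes:
  [3:6] "cec" (len 3) => palindrome
  [4:7] "ece" (len 3) => palindrome
Longest palindromic substring: "cec" with length 3

3


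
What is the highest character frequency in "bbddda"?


Input: bbddda
Character counts:
  'a': 1
  'b': 2
  'd': 3
Maximum frequency: 3

3


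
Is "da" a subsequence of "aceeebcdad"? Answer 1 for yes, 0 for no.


Check if "da" is a subsequence of "aceeebcdad"
Greedy scan:
  Position 0 ('a'): no match needed
  Position 1 ('c'): no match needed
  Position 2 ('e'): no match needed
  Position 3 ('e'): no match needed
  Position 4 ('e'): no match needed
  Position 5 ('b'): no match needed
  Position 6 ('c'): no match needed
  Position 7 ('d'): matches sub[0] = 'd'
  Position 8 ('a'): matches sub[1] = 'a'
  Position 9 ('d'): no match needed
All 2 characters matched => is a subsequence

1


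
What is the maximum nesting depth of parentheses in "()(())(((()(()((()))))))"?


Input: "()(())(((()(()((()))))))"
Tracking depth:
  Position 0 '(': depth becomes 1
  Position 1 ')': depth becomes 0
  Position 2 '(': depth becomes 1
  Position 3 '(': depth becomes 2
  Position 4 ')': depth becomes 1
  Position 5 ')': depth becomes 0
  Position 6 '(': depth becomes 1
  Position 7 '(': depth becomes 2
  Position 8 '(': depth becomes 3
  Position 9 '(': depth becomes 4
  Position 10 ')': depth becomes 3
  Position 11 '(': depth becomes 4
  Position 12 '(': depth becomes 5
  Position 13 ')': depth becomes 4
  Position 14 '(': depth becomes 5
  Position 15 '(': depth becomes 6
  Position 16 '(': depth becomes 7
  Position 17 ')': depth becomes 6
  Position 18 ')': depth becomes 5
  Position 19 ')': depth becomes 4
  Position 20 ')': depth becomes 3
  Position 21 ')': depth becomes 2
  Position 22 ')': depth becomes 1
  Position 23 ')': depth becomes 0
Maximum depth reached: 7

7


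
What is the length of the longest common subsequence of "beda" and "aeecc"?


LCS of "beda" and "aeecc"
DP table:
           a    e    e    c    c
      0    0    0    0    0    0
  b   0    0    0    0    0    0
  e   0    0    1    1    1    1
  d   0    0    1    1    1    1
  a   0    1    1    1    1    1
LCS length = dp[4][5] = 1

1


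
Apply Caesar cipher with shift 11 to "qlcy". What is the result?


Caesar cipher: shift "qlcy" by 11
  'q' (pos 16) + 11 = pos 1 = 'b'
  'l' (pos 11) + 11 = pos 22 = 'w'
  'c' (pos 2) + 11 = pos 13 = 'n'
  'y' (pos 24) + 11 = pos 9 = 'j'
Result: bwnj

bwnj


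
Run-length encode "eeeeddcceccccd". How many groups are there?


Input: eeeeddcceccccd
Scanning for consecutive runs:
  Group 1: 'e' x 4 (positions 0-3)
  Group 2: 'd' x 2 (positions 4-5)
  Group 3: 'c' x 2 (positions 6-7)
  Group 4: 'e' x 1 (positions 8-8)
  Group 5: 'c' x 4 (positions 9-12)
  Group 6: 'd' x 1 (positions 13-13)
Total groups: 6

6


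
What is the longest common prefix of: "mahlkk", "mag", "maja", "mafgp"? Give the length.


Words: mahlkk, mag, maja, mafgp
  Position 0: all 'm' => match
  Position 1: all 'a' => match
  Position 2: ('h', 'g', 'j', 'f') => mismatch, stop
LCP = "ma" (length 2)

2
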